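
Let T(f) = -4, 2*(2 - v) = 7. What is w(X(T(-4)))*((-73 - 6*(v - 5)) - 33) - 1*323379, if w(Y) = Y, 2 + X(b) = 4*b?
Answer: -322173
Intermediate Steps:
v = -3/2 (v = 2 - 1/2*7 = 2 - 7/2 = -3/2 ≈ -1.5000)
X(b) = -2 + 4*b
w(X(T(-4)))*((-73 - 6*(v - 5)) - 33) - 1*323379 = (-2 + 4*(-4))*((-73 - 6*(-3/2 - 5)) - 33) - 1*323379 = (-2 - 16)*((-73 - 6*(-13)/2) - 33) - 323379 = -18*((-73 - 1*(-39)) - 33) - 323379 = -18*((-73 + 39) - 33) - 323379 = -18*(-34 - 33) - 323379 = -18*(-67) - 323379 = 1206 - 323379 = -322173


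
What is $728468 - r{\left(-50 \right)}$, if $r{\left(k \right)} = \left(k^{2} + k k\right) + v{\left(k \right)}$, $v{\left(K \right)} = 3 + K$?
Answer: $723515$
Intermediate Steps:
$r{\left(k \right)} = 3 + k + 2 k^{2}$ ($r{\left(k \right)} = \left(k^{2} + k k\right) + \left(3 + k\right) = \left(k^{2} + k^{2}\right) + \left(3 + k\right) = 2 k^{2} + \left(3 + k\right) = 3 + k + 2 k^{2}$)
$728468 - r{\left(-50 \right)} = 728468 - \left(3 - 50 + 2 \left(-50\right)^{2}\right) = 728468 - \left(3 - 50 + 2 \cdot 2500\right) = 728468 - \left(3 - 50 + 5000\right) = 728468 - 4953 = 723515$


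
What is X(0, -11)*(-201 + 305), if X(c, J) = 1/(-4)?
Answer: -26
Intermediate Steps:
X(c, J) = -1/4
X(0, -11)*(-201 + 305) = -(-201 + 305)/4 = -1/4*104 = -26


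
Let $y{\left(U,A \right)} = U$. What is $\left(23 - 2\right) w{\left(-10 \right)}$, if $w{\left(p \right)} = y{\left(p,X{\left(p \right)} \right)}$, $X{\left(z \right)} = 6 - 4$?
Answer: $-210$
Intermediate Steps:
$X{\left(z \right)} = 2$ ($X{\left(z \right)} = 6 - 4 = 2$)
$w{\left(p \right)} = p$
$\left(23 - 2\right) w{\left(-10 \right)} = \left(23 - 2\right) \left(-10\right) = 21 \left(-10\right) = -210$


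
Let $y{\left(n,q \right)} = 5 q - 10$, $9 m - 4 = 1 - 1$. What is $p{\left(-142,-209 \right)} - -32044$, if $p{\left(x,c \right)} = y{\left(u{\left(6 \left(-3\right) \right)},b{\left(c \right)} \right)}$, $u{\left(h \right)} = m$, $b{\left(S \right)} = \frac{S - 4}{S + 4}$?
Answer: $\frac{1313607}{41} \approx 32039.0$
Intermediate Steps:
$b{\left(S \right)} = \frac{-4 + S}{4 + S}$
$m = \frac{4}{9}$ ($m = \frac{4}{9} + \frac{1 - 1}{9} = \frac{4}{9} + \frac{1}{9} \cdot 0 = \frac{4}{9} + 0 = \frac{4}{9} \approx 0.44444$)
$u{\left(h \right)} = \frac{4}{9}$
$y{\left(n,q \right)} = -10 + 5 q$
$p{\left(x,c \right)} = -10 + \frac{5 \left(-4 + c\right)}{4 + c}$ ($p{\left(x,c \right)} = -10 + 5 \frac{-4 + c}{4 + c} = -10 + \frac{5 \left(-4 + c\right)}{4 + c}$)
$p{\left(-142,-209 \right)} - -32044 = \frac{5 \left(-12 - -209\right)}{4 - 209} - -32044 = \frac{5 \left(-12 + 209\right)}{-205} + 32044 = 5 \left(- \frac{1}{205}\right) 197 + 32044 = - \frac{197}{41} + 32044 = \frac{1313607}{41}$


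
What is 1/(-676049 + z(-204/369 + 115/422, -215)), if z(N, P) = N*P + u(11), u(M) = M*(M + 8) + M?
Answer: -51906/35076451609 ≈ -1.4798e-6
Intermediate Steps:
u(M) = M + M*(8 + M) (u(M) = M*(8 + M) + M = M + M*(8 + M))
z(N, P) = 220 + N*P (z(N, P) = N*P + 11*(9 + 11) = N*P + 11*20 = N*P + 220 = 220 + N*P)
1/(-676049 + z(-204/369 + 115/422, -215)) = 1/(-676049 + (220 + (-204/369 + 115/422)*(-215))) = 1/(-676049 + (220 + (-204*1/369 + 115*(1/422))*(-215))) = 1/(-676049 + (220 + (-68/123 + 115/422)*(-215))) = 1/(-676049 + (220 - 14551/51906*(-215))) = 1/(-676049 + (220 + 3128465/51906)) = 1/(-676049 + 14547785/51906) = 1/(-35076451609/51906) = -51906/35076451609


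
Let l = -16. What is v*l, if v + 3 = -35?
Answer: 608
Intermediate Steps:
v = -38 (v = -3 - 35 = -38)
v*l = -38*(-16) = 608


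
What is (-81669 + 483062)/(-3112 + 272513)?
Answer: 401393/269401 ≈ 1.4899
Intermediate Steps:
(-81669 + 483062)/(-3112 + 272513) = 401393/269401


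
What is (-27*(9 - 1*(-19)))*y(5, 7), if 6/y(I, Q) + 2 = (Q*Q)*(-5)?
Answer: 4536/247 ≈ 18.364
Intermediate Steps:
y(I, Q) = 6/(-2 - 5*Q²) (y(I, Q) = 6/(-2 + (Q*Q)*(-5)) = 6/(-2 + Q²*(-5)) = 6/(-2 - 5*Q²))
(-27*(9 - 1*(-19)))*y(5, 7) = (-27*(9 - 1*(-19)))*(-6/(2 + 5*7²)) = (-27*(9 + 19))*(-6/(2 + 5*49)) = (-27*28)*(-6/(2 + 245)) = -(-4536)/247 = -756*(-6/247) = 4536/247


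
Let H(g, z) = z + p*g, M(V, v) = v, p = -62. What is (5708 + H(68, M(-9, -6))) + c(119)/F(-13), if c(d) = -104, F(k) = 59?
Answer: 87570/59 ≈ 1484.2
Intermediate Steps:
H(g, z) = z - 62*g
(5708 + H(68, M(-9, -6))) + c(119)/F(-13) = (5708 + (-6 - 62*68)) - 104/59 = (5708 + (-6 - 4216)) - 104*1/59 = (5708 - 4222) - 104/59 = 1486 - 104/59 = 87570/59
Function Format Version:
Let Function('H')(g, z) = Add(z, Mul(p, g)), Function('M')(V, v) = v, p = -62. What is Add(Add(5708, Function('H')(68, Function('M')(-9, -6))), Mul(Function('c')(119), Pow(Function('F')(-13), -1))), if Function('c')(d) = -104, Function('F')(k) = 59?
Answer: Rational(87570, 59) ≈ 1484.2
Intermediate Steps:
Function('H')(g, z) = Add(z, Mul(-62, g))
Add(Add(5708, Function('H')(68, Function('M')(-9, -6))), Mul(Function('c')(119), Pow(Function('F')(-13), -1))) = Add(Add(5708, Add(-6, Mul(-62, 68))), Mul(-104, Pow(59, -1))) = Add(Add(5708, Add(-6, -4216)), Mul(-104, Rational(1, 59))) = Add(Add(5708, -4222), Rational(-104, 59)) = Add(1486, Rational(-104, 59)) = Rational(87570, 59)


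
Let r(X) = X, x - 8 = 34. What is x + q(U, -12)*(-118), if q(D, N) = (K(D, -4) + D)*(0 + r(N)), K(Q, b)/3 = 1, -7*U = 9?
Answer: 17286/7 ≈ 2469.4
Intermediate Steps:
U = -9/7 (U = -⅐*9 = -9/7 ≈ -1.2857)
x = 42 (x = 8 + 34 = 42)
K(Q, b) = 3 (K(Q, b) = 3*1 = 3)
q(D, N) = N*(3 + D) (q(D, N) = (3 + D)*(0 + N) = (3 + D)*N = N*(3 + D))
x + q(U, -12)*(-118) = 42 - 12*(3 - 9/7)*(-118) = 42 - 12*12/7*(-118) = 42 - 144/7*(-118) = 42 + 16992/7 = 17286/7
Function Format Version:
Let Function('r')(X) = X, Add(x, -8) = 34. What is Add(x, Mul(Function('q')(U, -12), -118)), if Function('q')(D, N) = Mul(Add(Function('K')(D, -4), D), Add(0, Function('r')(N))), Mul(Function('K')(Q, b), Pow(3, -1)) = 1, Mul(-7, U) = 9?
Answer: Rational(17286, 7) ≈ 2469.4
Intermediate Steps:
U = Rational(-9, 7) (U = Mul(Rational(-1, 7), 9) = Rational(-9, 7) ≈ -1.2857)
x = 42 (x = Add(8, 34) = 42)
Function('K')(Q, b) = 3 (Function('K')(Q, b) = Mul(3, 1) = 3)
Function('q')(D, N) = Mul(N, Add(3, D)) (Function('q')(D, N) = Mul(Add(3, D), Add(0, N)) = Mul(Add(3, D), N) = Mul(N, Add(3, D)))
Add(x, Mul(Function('q')(U, -12), -118)) = Add(42, Mul(Mul(-12, Add(3, Rational(-9, 7))), -118)) = Add(42, Mul(Mul(-12, Rational(12, 7)), -118)) = Add(42, Mul(Rational(-144, 7), -118)) = Add(42, Rational(16992, 7)) = Rational(17286, 7)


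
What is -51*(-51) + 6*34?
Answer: 2805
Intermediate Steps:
-51*(-51) + 6*34 = 2601 + 204 = 2805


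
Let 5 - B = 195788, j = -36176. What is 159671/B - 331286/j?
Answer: 602897029/72271896 ≈ 8.3421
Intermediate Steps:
B = -195783 (B = 5 - 1*195788 = 5 - 195788 = -195783)
159671/B - 331286/j = 159671/(-195783) - 331286/(-36176) = 159671*(-1/195783) - 331286*(-1/36176) = -159671/195783 + 165643/18088 = 602897029/72271896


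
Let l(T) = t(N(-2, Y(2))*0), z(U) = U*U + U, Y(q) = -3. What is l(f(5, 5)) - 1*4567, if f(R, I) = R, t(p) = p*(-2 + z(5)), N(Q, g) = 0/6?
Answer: -4567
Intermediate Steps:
z(U) = U + U**2 (z(U) = U**2 + U = U + U**2)
N(Q, g) = 0 (N(Q, g) = 0*(1/6) = 0)
t(p) = 28*p (t(p) = p*(-2 + 5*(1 + 5)) = p*(-2 + 5*6) = p*(-2 + 30) = p*28 = 28*p)
l(T) = 0 (l(T) = 28*(0*0) = 28*0 = 0)
l(f(5, 5)) - 1*4567 = 0 - 1*4567 = 0 - 4567 = -4567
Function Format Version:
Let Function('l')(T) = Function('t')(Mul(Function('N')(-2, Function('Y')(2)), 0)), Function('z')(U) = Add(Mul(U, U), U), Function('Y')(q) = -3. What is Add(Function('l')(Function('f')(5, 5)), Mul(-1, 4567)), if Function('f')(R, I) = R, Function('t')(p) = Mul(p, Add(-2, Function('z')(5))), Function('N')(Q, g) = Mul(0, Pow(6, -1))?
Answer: -4567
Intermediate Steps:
Function('z')(U) = Add(U, Pow(U, 2)) (Function('z')(U) = Add(Pow(U, 2), U) = Add(U, Pow(U, 2)))
Function('N')(Q, g) = 0 (Function('N')(Q, g) = Mul(0, Rational(1, 6)) = 0)
Function('t')(p) = Mul(28, p) (Function('t')(p) = Mul(p, Add(-2, Mul(5, Add(1, 5)))) = Mul(p, Add(-2, Mul(5, 6))) = Mul(p, Add(-2, 30)) = Mul(p, 28) = Mul(28, p))
Function('l')(T) = 0 (Function('l')(T) = Mul(28, Mul(0, 0)) = Mul(28, 0) = 0)
Add(Function('l')(Function('f')(5, 5)), Mul(-1, 4567)) = Add(0, Mul(-1, 4567)) = Add(0, -4567) = -4567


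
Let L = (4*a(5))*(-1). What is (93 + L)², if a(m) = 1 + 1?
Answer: 7225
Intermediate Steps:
a(m) = 2
L = -8 (L = (4*2)*(-1) = 8*(-1) = -8)
(93 + L)² = (93 - 8)² = 85² = 7225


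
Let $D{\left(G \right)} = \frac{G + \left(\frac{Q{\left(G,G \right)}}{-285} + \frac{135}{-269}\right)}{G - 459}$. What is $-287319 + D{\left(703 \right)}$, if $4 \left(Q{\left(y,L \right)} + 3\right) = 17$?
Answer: $- \frac{4299688048205}{14965008} \approx -2.8732 \cdot 10^{5}$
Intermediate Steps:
$Q{\left(y,L \right)} = \frac{5}{4}$ ($Q{\left(y,L \right)} = -3 + \frac{1}{4} \cdot 17 = -3 + \frac{17}{4} = \frac{5}{4}$)
$D{\left(G \right)} = \frac{- \frac{31049}{61332} + G}{-459 + G}$ ($D{\left(G \right)} = \frac{G + \left(\frac{5}{4 \left(-285\right)} + \frac{135}{-269}\right)}{G - 459} = \frac{G + \left(\frac{5}{4} \left(- \frac{1}{285}\right) + 135 \left(- \frac{1}{269}\right)\right)}{-459 + G} = \frac{G - \frac{31049}{61332}}{-459 + G} = \frac{- \frac{31049}{61332} + G}{-459 + G}$)
$-287319 + D{\left(703 \right)} = -287319 + \frac{- \frac{31049}{61332} + 703}{-459 + 703} = -287319 + \frac{1}{244} \cdot \frac{43085347}{61332} = -287319 + \frac{43085347}{14965008} = - \frac{4299688048205}{14965008}$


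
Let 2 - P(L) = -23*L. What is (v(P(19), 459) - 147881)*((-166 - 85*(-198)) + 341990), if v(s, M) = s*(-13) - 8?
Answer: -55087819784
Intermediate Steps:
P(L) = 2 + 23*L (P(L) = 2 - (-23)*L = 2 + 23*L)
v(s, M) = -8 - 13*s (v(s, M) = -13*s - 8 = -8 - 13*s)
(v(P(19), 459) - 147881)*((-166 - 85*(-198)) + 341990) = ((-8 - 13*(2 + 23*19)) - 147881)*((-166 - 85*(-198)) + 341990) = ((-8 - 13*(2 + 437)) - 147881)*((-166 + 16830) + 341990) = ((-8 - 13*439) - 147881)*(16664 + 341990) = ((-8 - 5707) - 147881)*358654 = (-5715 - 147881)*358654 = -153596*358654 = -55087819784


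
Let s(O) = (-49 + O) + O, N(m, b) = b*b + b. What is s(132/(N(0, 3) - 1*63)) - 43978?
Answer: -748547/17 ≈ -44032.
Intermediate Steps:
N(m, b) = b + b**2 (N(m, b) = b**2 + b = b + b**2)
s(O) = -49 + 2*O
s(132/(N(0, 3) - 1*63)) - 43978 = (-49 + 2*(132/(3*(1 + 3) - 1*63))) - 43978 = (-49 + 2*(132/(3*4 - 63))) - 43978 = (-49 + 2*(132/(12 - 63))) - 43978 = (-49 + 2*(132/(-51))) - 43978 = (-49 + 2*(132*(-1/51))) - 43978 = (-49 + 2*(-44/17)) - 43978 = (-49 - 88/17) - 43978 = -921/17 - 43978 = -748547/17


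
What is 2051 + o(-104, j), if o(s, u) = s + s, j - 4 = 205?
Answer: 1843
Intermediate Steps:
j = 209 (j = 4 + 205 = 209)
o(s, u) = 2*s
2051 + o(-104, j) = 2051 + 2*(-104) = 2051 - 208 = 1843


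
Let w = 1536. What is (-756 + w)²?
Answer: 608400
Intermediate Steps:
(-756 + w)² = (-756 + 1536)² = 780² = 608400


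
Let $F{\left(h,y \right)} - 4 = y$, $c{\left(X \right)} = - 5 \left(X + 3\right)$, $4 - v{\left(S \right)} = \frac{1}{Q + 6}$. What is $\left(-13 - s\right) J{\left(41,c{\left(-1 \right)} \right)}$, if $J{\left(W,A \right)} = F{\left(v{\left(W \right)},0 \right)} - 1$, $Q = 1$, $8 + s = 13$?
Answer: $-54$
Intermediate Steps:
$s = 5$ ($s = -8 + 13 = 5$)
$v{\left(S \right)} = \frac{27}{7}$ ($v{\left(S \right)} = 4 - \frac{1}{1 + 6} = 4 - \frac{1}{7} = \frac{27}{7}$)
$c{\left(X \right)} = -15 - 5 X$ ($c{\left(X \right)} = - 5 \left(3 + X\right) = -15 - 5 X$)
$F{\left(h,y \right)} = 4 + y$
$J{\left(W,A \right)} = 3$ ($J{\left(W,A \right)} = \left(4 + 0\right) - 1 = 4 - 1 = 3$)
$\left(-13 - s\right) J{\left(41,c{\left(-1 \right)} \right)} = \left(-13 - 5\right) 3 = \left(-18\right) 3 = -54$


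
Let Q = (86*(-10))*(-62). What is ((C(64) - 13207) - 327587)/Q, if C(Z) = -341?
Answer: -68227/10664 ≈ -6.3979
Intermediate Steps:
Q = 53320 (Q = -860*(-62) = 53320)
((C(64) - 13207) - 327587)/Q = ((-341 - 13207) - 327587)/53320 = (-13548 - 327587)*(1/53320) = -341135*1/53320 = -68227/10664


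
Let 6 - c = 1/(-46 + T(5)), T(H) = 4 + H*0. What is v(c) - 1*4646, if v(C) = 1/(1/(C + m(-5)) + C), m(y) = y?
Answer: -58737572/12643 ≈ -4645.9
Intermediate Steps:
T(H) = 4 (T(H) = 4 + 0 = 4)
c = 253/42 (c = 6 - 1/(-46 + 4) = 6 - 1/(-42) = 6 - 1*(-1/42) = 6 + 1/42 = 253/42 ≈ 6.0238)
v(C) = 1/(C + 1/(-5 + C)) (v(C) = 1/(1/(C - 5) + C) = 1/(1/(-5 + C) + C) = 1/(C + 1/(-5 + C)))
v(c) - 1*4646 = (-5 + 253/42)/(1 + (253/42)**2 - 5*253/42) - 1*4646 = (43/42)/(1 + 64009/1764 - 1265/42) - 4646 = (43/42)/(12643/1764) - 4646 = (1764/12643)*(43/42) - 4646 = 1806/12643 - 4646 = -58737572/12643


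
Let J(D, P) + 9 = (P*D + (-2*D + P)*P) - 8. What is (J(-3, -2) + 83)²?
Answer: 4096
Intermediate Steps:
J(D, P) = -17 + D*P + P*(P - 2*D) (J(D, P) = -9 + ((P*D + (-2*D + P)*P) - 8) = -9 + ((D*P + (P - 2*D)*P) - 8) = -9 + ((D*P + P*(P - 2*D)) - 8) = -9 + (-8 + D*P + P*(P - 2*D)) = -17 + D*P + P*(P - 2*D))
(J(-3, -2) + 83)² = ((-17 + (-2)² - 1*(-3)*(-2)) + 83)² = ((-17 + 4 - 6) + 83)² = (-19 + 83)² = 64² = 4096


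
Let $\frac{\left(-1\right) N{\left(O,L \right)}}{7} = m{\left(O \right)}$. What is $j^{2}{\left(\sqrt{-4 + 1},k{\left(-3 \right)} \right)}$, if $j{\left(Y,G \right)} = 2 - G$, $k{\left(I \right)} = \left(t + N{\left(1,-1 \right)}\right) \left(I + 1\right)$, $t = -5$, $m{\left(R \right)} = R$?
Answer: $484$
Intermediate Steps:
$N{\left(O,L \right)} = - 7 O$
$k{\left(I \right)} = -12 - 12 I$ ($k{\left(I \right)} = \left(-5 - 7\right) \left(I + 1\right) = \left(-5 - 7\right) \left(1 + I\right) = - 12 \left(1 + I\right) = -12 - 12 I$)
$j^{2}{\left(\sqrt{-4 + 1},k{\left(-3 \right)} \right)} = \left(2 - \left(-12 - -36\right)\right)^{2} = \left(2 - \left(-12 + 36\right)\right)^{2} = \left(2 - 24\right)^{2} = \left(-22\right)^{2} = 484$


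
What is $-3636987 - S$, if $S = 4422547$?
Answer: $-8059534$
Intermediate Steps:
$-3636987 - S = -3636987 - 4422547 = -8059534$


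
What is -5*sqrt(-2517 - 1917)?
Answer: -5*I*sqrt(4434) ≈ -332.94*I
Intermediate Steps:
-5*sqrt(-2517 - 1917) = -5*I*sqrt(4434)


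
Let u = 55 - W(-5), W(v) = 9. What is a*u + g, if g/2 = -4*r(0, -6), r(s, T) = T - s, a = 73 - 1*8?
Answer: 3038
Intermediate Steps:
a = 65 (a = 73 - 8 = 65)
g = 48 (g = 2*(-4*(-6 - 1*0)) = 2*(-4*(-6 + 0)) = 2*(-4*(-6)) = 2*24 = 48)
u = 46 (u = 55 - 1*9 = 55 - 9 = 46)
a*u + g = 65*46 + 48 = 2990 + 48 = 3038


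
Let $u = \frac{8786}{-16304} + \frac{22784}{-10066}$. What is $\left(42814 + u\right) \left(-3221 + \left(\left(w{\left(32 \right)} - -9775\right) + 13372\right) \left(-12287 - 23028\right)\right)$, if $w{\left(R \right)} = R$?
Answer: $- \frac{718909294053219481213}{20514508} \approx -3.5044 \cdot 10^{13}$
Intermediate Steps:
$u = - \frac{114977553}{41029016}$ ($u = 8786 \left(- \frac{1}{16304}\right) + 22784 \left(- \frac{1}{10066}\right) = - \frac{4393}{8152} - \frac{11392}{5033} = - \frac{114977553}{41029016} \approx -2.8023$)
$\left(42814 + u\right) \left(-3221 + \left(\left(w{\left(32 \right)} - -9775\right) + 13372\right) \left(-12287 - 23028\right)\right) = \left(42814 - \frac{114977553}{41029016}\right) \left(-3221 + \left(\left(32 - -9775\right) + 13372\right) \left(-12287 - 23028\right)\right) = \frac{1756501313471 \left(-3221 + \left(\left(32 + 9775\right) + 13372\right) \left(-35315\right)\right)}{41029016} = \frac{1756501313471 \left(-3221 + \left(9807 + 13372\right) \left(-35315\right)\right)}{41029016} = \frac{1756501313471 \left(-3221 + 23179 \left(-35315\right)\right)}{41029016} = \frac{1756501313471 \left(-3221 - 818566385\right)}{41029016} = \frac{1756501313471}{41029016} \left(-818569606\right) = - \frac{718909294053219481213}{20514508}$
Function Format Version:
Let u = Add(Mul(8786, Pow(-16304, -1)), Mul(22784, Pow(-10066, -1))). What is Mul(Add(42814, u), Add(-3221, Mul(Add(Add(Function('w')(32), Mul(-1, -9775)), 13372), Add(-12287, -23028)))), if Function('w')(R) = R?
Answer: Rational(-718909294053219481213, 20514508) ≈ -3.5044e+13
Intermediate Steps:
u = Rational(-114977553, 41029016) (u = Add(Mul(8786, Rational(-1, 16304)), Mul(22784, Rational(-1, 10066))) = Add(Rational(-4393, 8152), Rational(-11392, 5033)) = Rational(-114977553, 41029016) ≈ -2.8023)
Mul(Add(42814, u), Add(-3221, Mul(Add(Add(Function('w')(32), Mul(-1, -9775)), 13372), Add(-12287, -23028)))) = Mul(Add(42814, Rational(-114977553, 41029016)), Add(-3221, Mul(Add(Add(32, Mul(-1, -9775)), 13372), Add(-12287, -23028)))) = Mul(Rational(1756501313471, 41029016), Add(-3221, Mul(Add(Add(32, 9775), 13372), -35315))) = Mul(Rational(1756501313471, 41029016), Add(-3221, Mul(Add(9807, 13372), -35315))) = Mul(Rational(1756501313471, 41029016), Add(-3221, Mul(23179, -35315))) = Mul(Rational(1756501313471, 41029016), Add(-3221, -818566385)) = Mul(Rational(1756501313471, 41029016), -818569606) = Rational(-718909294053219481213, 20514508)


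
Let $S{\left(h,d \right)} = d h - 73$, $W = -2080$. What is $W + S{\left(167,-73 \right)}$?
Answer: $-14344$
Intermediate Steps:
$S{\left(h,d \right)} = -73 + d h$
$W + S{\left(167,-73 \right)} = -2080 - 12264 = -14344$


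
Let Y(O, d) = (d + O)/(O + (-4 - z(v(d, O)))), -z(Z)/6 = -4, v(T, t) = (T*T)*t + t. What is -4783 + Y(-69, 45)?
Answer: -463927/97 ≈ -4782.8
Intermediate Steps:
v(T, t) = t + t*T**2 (v(T, t) = T**2*t + t = t*T**2 + t = t + t*T**2)
z(Z) = 24 (z(Z) = -6*(-4) = 24)
Y(O, d) = (O + d)/(-28 + O) (Y(O, d) = (d + O)/(O + (-4 - 1*24)) = (O + d)/(O + (-4 - 24)) = (O + d)/(O - 28) = (O + d)/(-28 + O))
-4783 + Y(-69, 45) = -4783 + (-69 + 45)/(-28 - 69) = -4783 - 24/(-97) = -4783 - 1/97*(-24) = -4783 + 24/97 = -463927/97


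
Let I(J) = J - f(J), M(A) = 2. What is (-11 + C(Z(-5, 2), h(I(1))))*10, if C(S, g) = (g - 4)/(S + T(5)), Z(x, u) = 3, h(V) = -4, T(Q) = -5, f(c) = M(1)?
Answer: -70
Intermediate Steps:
f(c) = 2
I(J) = -2 + J (I(J) = J - 1*2 = J - 2 = -2 + J)
C(S, g) = (-4 + g)/(-5 + S) (C(S, g) = (g - 4)/(S - 5) = (-4 + g)/(-5 + S))
(-11 + C(Z(-5, 2), h(I(1))))*10 = (-11 + (-4 - 4)/(-5 + 3))*10 = (-11 - 8/(-2))*10 = (-11 - ½*(-8))*10 = (-11 + 4)*10 = -7*10 = -70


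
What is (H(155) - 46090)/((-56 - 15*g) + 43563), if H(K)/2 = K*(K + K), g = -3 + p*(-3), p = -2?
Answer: 25005/21731 ≈ 1.1507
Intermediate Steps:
g = 3 (g = -3 - 2*(-3) = -3 + 6 = 3)
H(K) = 4*K² (H(K) = 2*(K*(K + K)) = 2*(K*(2*K)) = 2*(2*K²) = 4*K²)
(H(155) - 46090)/((-56 - 15*g) + 43563) = (4*155² - 46090)/((-56 - 15*3) + 43563) = (4*24025 - 46090)/((-56 - 45) + 43563) = (96100 - 46090)/(-101 + 43563) = 50010/43462 = 50010*(1/43462) = 25005/21731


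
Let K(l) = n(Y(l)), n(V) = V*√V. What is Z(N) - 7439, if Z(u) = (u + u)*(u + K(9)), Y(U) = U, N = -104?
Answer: 8577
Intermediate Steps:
n(V) = V^(3/2)
K(l) = l^(3/2)
Z(u) = 2*u*(27 + u) (Z(u) = (u + u)*(u + 9^(3/2)) = (2*u)*(u + 27) = (2*u)*(27 + u) = 2*u*(27 + u))
Z(N) - 7439 = 2*(-104)*(27 - 104) - 7439 = 2*(-104)*(-77) - 7439 = 16016 - 7439 = 8577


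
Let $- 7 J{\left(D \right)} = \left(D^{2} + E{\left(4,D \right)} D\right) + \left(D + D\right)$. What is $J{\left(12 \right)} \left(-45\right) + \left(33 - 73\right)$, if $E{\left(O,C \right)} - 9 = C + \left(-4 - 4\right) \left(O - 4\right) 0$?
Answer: $2660$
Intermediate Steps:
$E{\left(O,C \right)} = 9 + C$ ($E{\left(O,C \right)} = 9 + \left(C + \left(-4 - 4\right) \left(O - 4\right) 0\right) = 9 + \left(C + - 8 \left(-4 + O\right) 0\right) = 9 + \left(C + \left(32 - 8 O\right) 0\right) = 9 + \left(C + 0\right) = 9 + C$)
$J{\left(D \right)} = - \frac{2 D}{7} - \frac{D^{2}}{7} - \frac{D \left(9 + D\right)}{7}$ ($J{\left(D \right)} = - \frac{\left(D^{2} + \left(9 + D\right) D\right) + \left(D + D\right)}{7} = - \frac{\left(D^{2} + D \left(9 + D\right)\right) + 2 D}{7} = - \frac{D^{2} + 2 D + D \left(9 + D\right)}{7} = - \frac{2 D}{7} - \frac{D^{2}}{7} - \frac{D \left(9 + D\right)}{7}$)
$J{\left(12 \right)} \left(-45\right) + \left(33 - 73\right) = \left(- \frac{1}{7}\right) 12 \left(11 + 2 \cdot 12\right) \left(-45\right) + \left(33 - 73\right) = \left(- \frac{1}{7}\right) 12 \left(11 + 24\right) \left(-45\right) - 40 = \left(- \frac{1}{7}\right) 12 \cdot 35 \left(-45\right) - 40 = \left(-60\right) \left(-45\right) - 40 = 2700 - 40 = 2660$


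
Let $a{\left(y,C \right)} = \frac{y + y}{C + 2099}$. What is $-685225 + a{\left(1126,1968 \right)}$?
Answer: $- \frac{2786807823}{4067} \approx -6.8522 \cdot 10^{5}$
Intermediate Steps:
$a{\left(y,C \right)} = \frac{2 y}{2099 + C}$
$-685225 + a{\left(1126,1968 \right)} = -685225 + 2 \cdot 1126 \frac{1}{2099 + 1968} = -685225 + 2 \cdot 1126 \cdot \frac{1}{4067} = -685225 + \frac{2252}{4067} = - \frac{2786807823}{4067}$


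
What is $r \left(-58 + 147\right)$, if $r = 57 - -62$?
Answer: $10591$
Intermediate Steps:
$r = 119$ ($r = 57 + 62 = 119$)
$r \left(-58 + 147\right) = 119 \left(-58 + 147\right) = 119 \cdot 89 = 10591$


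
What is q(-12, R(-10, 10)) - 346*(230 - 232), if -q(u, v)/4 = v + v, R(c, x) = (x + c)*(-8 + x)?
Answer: 692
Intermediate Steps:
R(c, x) = (-8 + x)*(c + x) (R(c, x) = (c + x)*(-8 + x) = (-8 + x)*(c + x))
q(u, v) = -8*v (q(u, v) = -4*(v + v) = -8*v)
q(-12, R(-10, 10)) - 346*(230 - 232) = -8*(10² - 8*(-10) - 8*10 - 10*10) - 346*(230 - 232) = -8*(100 + 80 - 80 - 100) - 346*(-2) = -8*0 + 692 = 0 + 692 = 692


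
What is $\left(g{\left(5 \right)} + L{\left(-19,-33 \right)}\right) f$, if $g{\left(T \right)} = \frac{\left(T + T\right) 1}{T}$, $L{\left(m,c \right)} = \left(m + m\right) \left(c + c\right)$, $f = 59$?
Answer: $148090$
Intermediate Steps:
$L{\left(m,c \right)} = 4 c m$ ($L{\left(m,c \right)} = 2 m 2 c = 4 c m$)
$g{\left(T \right)} = 2$ ($g{\left(T \right)} = \frac{2 T 1}{T} = \frac{2 T}{T} = 2$)
$\left(g{\left(5 \right)} + L{\left(-19,-33 \right)}\right) f = \left(2 + 4 \left(-33\right) \left(-19\right)\right) 59 = \left(2 + 2508\right) 59 = 2510 \cdot 59 = 148090$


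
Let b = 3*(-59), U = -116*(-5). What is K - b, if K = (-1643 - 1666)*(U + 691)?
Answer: -4205562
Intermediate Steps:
U = 580
b = -177
K = -4205739 (K = (-1643 - 1666)*(580 + 691) = -3309*1271 = -4205739)
K - b = -4205739 - 1*(-177) = -4205739 + 177 = -4205562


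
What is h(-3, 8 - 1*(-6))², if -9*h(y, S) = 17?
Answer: 289/81 ≈ 3.5679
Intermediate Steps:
h(y, S) = -17/9 (h(y, S) = -⅑*17 = -17/9)
h(-3, 8 - 1*(-6))² = (-17/9)² = 289/81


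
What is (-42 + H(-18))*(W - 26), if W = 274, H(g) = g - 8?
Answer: -16864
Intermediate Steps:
H(g) = -8 + g
(-42 + H(-18))*(W - 26) = (-42 + (-8 - 18))*(274 - 26) = (-42 - 26)*248 = -68*248 = -16864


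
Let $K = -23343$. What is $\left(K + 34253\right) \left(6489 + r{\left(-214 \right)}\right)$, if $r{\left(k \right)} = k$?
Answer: $68460250$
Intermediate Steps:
$\left(K + 34253\right) \left(6489 + r{\left(-214 \right)}\right) = \left(-23343 + 34253\right) \left(6489 - 214\right) = 10910 \cdot 6275 = 68460250$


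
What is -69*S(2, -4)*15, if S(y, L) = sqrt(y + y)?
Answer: -2070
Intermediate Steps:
S(y, L) = sqrt(2)*sqrt(y) (S(y, L) = sqrt(2*y) = sqrt(2)*sqrt(y))
-69*S(2, -4)*15 = -69*sqrt(2)*sqrt(2)*15 = -69*2*15 = -138*15 = -2070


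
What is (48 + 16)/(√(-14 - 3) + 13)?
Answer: 416/93 - 32*I*√17/93 ≈ 4.4731 - 1.4187*I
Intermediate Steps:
(48 + 16)/(√(-14 - 3) + 13) = 64/(√(-17) + 13) = 64/(I*√17 + 13) = 64/(13 + I*√17)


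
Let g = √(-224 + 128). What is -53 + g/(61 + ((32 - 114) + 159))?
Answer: -53 + 2*I*√6/69 ≈ -53.0 + 0.071*I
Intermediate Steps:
g = 4*I*√6 (g = √(-96) = 4*I*√6 ≈ 9.798*I)
-53 + g/(61 + ((32 - 114) + 159)) = -53 + (4*I*√6)/(61 + ((32 - 114) + 159)) = -53 + (4*I*√6)/(61 + (-82 + 159)) = -53 + (4*I*√6)/(61 + 77) = -53 + (4*I*√6)/138 = -53 + (4*I*√6)*(1/138) = -53 + 2*I*√6/69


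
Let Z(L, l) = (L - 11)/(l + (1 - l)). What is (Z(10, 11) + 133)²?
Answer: 17424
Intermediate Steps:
Z(L, l) = -11 + L (Z(L, l) = (-11 + L)/1 = (-11 + L)*1 = -11 + L)
(Z(10, 11) + 133)² = ((-11 + 10) + 133)² = (-1 + 133)² = 132² = 17424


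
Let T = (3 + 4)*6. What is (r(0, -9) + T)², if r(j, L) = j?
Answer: 1764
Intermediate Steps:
T = 42 (T = 7*6 = 42)
(r(0, -9) + T)² = (0 + 42)² = 42² = 1764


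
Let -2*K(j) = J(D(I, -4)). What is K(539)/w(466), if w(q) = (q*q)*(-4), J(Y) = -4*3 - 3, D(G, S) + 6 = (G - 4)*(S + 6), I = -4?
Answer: -15/1737248 ≈ -8.6343e-6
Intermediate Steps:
D(G, S) = -6 + (-4 + G)*(6 + S) (D(G, S) = -6 + (G - 4)*(S + 6) = -6 + (-4 + G)*(6 + S))
J(Y) = -15 (J(Y) = -12 - 3 = -15)
K(j) = 15/2 (K(j) = -½*(-15) = 15/2)
w(q) = -4*q² (w(q) = q²*(-4) = -4*q²)
K(539)/w(466) = 15/(2*((-4*466²))) = 15/(2*((-4*217156))) = (15/2)/(-868624) = (15/2)*(-1/868624) = -15/1737248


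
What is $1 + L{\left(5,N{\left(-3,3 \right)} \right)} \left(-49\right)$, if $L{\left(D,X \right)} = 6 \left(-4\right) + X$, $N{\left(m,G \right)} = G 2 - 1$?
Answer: $932$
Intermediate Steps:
$N{\left(m,G \right)} = -1 + 2 G$ ($N{\left(m,G \right)} = 2 G - 1 = -1 + 2 G$)
$L{\left(D,X \right)} = -24 + X$
$1 + L{\left(5,N{\left(-3,3 \right)} \right)} \left(-49\right) = 1 + \left(-24 + \left(-1 + 2 \cdot 3\right)\right) \left(-49\right) = 1 + \left(-24 + \left(-1 + 6\right)\right) \left(-49\right) = 1 + \left(-24 + 5\right) \left(-49\right) = 1 - -931 = 1 + 931 = 932$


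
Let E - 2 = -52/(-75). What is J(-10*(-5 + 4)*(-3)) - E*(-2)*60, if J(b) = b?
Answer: 1466/5 ≈ 293.20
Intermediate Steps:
E = 202/75 (E = 2 - 52/(-75) = 2 - 52*(-1/75) = 2 + 52/75 = 202/75 ≈ 2.6933)
J(-10*(-5 + 4)*(-3)) - E*(-2)*60 = -10*(-5 + 4)*(-3) - (202/75)*(-2)*60 = -(-10)*(-3) - (-404)*60/75 = -10*3 - 1*(-1616/5) = -30 + 1616/5 = 1466/5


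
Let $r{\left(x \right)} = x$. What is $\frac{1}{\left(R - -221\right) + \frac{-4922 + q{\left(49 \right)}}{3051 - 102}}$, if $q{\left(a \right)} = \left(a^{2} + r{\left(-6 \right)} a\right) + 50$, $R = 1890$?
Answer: $\frac{2949}{6222574} \approx 0.00047392$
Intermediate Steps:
$q{\left(a \right)} = 50 + a^{2} - 6 a$ ($q{\left(a \right)} = \left(a^{2} - 6 a\right) + 50 = 50 + a^{2} - 6 a$)
$\frac{1}{\left(R - -221\right) + \frac{-4922 + q{\left(49 \right)}}{3051 - 102}} = \frac{1}{\left(1890 - -221\right) + \frac{-4922 + \left(50 + 49^{2} - 294\right)}{3051 - 102}} = \frac{1}{\left(1890 + 221\right) + \frac{-4922 + \left(50 + 2401 - 294\right)}{2949}} = \frac{1}{2111 + \left(-4922 + 2157\right) \frac{1}{2949}} = \frac{1}{2111 - \frac{2765}{2949}} = \frac{1}{\frac{6222574}{2949}} = \frac{2949}{6222574}$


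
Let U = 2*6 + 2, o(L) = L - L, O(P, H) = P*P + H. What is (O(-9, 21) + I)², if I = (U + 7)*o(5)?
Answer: 10404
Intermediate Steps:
O(P, H) = H + P² (O(P, H) = P² + H = H + P²)
o(L) = 0
U = 14 (U = 12 + 2 = 14)
I = 0 (I = (14 + 7)*0 = 21*0 = 0)
(O(-9, 21) + I)² = ((21 + (-9)²) + 0)² = ((21 + 81) + 0)² = (102 + 0)² = 102² = 10404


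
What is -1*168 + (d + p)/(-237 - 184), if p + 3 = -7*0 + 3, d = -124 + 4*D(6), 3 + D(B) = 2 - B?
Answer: -70576/421 ≈ -167.64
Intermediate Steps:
D(B) = -1 - B (D(B) = -3 + (2 - B) = -1 - B)
d = -152 (d = -124 + 4*(-1 - 1*6) = -124 + 4*(-1 - 6) = -124 + 4*(-7) = -124 - 28 = -152)
p = 0 (p = -3 + (-7*0 + 3) = -3 + (0 + 3) = -3 + 3 = 0)
-1*168 + (d + p)/(-237 - 184) = -1*168 + (-152 + 0)/(-237 - 184) = -168 - 152/(-421) = -168 - 152*(-1/421) = -168 + 152/421 = -70576/421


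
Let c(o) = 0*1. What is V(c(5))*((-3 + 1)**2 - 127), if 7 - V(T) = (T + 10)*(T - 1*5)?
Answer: -7011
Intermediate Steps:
c(o) = 0
V(T) = 7 - (-5 + T)*(10 + T) (V(T) = 7 - (T + 10)*(T - 1*5) = 7 - (10 + T)*(T - 5) = 7 - (10 + T)*(-5 + T) = 7 - (-5 + T)*(10 + T))
V(c(5))*((-3 + 1)**2 - 127) = (57 - 1*0**2 - 5*0)*((-3 + 1)**2 - 127) = (57 - 1*0 + 0)*((-2)**2 - 127) = (57 + 0 + 0)*(4 - 127) = 57*(-123) = -7011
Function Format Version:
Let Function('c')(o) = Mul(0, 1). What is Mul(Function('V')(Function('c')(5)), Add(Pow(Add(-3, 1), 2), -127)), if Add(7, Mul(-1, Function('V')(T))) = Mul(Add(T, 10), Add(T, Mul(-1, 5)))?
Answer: -7011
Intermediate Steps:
Function('c')(o) = 0
Function('V')(T) = Add(7, Mul(-1, Add(-5, T), Add(10, T))) (Function('V')(T) = Add(7, Mul(-1, Mul(Add(T, 10), Add(T, Mul(-1, 5))))) = Add(7, Mul(-1, Mul(Add(10, T), Add(T, -5)))) = Add(7, Mul(-1, Mul(Add(10, T), Add(-5, T)))) = Add(7, Mul(-1, Mul(Add(-5, T), Add(10, T)))) = Add(7, Mul(-1, Add(-5, T), Add(10, T))))
Mul(Function('V')(Function('c')(5)), Add(Pow(Add(-3, 1), 2), -127)) = Mul(Add(57, Mul(-1, Pow(0, 2)), Mul(-5, 0)), Add(Pow(Add(-3, 1), 2), -127)) = Mul(Add(57, Mul(-1, 0), 0), Add(Pow(-2, 2), -127)) = Mul(Add(57, 0, 0), Add(4, -127)) = Mul(57, -123) = -7011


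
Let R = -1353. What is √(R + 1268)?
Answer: I*√85 ≈ 9.2195*I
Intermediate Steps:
√(R + 1268) = √(-1353 + 1268) = √(-85) = I*√85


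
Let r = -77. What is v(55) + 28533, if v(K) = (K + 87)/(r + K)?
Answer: 313792/11 ≈ 28527.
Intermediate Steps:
v(K) = (87 + K)/(-77 + K) (v(K) = (K + 87)/(-77 + K) = (87 + K)/(-77 + K))
v(55) + 28533 = (87 + 55)/(-77 + 55) + 28533 = 142/(-22) + 28533 = -1/22*142 + 28533 = -71/11 + 28533 = 313792/11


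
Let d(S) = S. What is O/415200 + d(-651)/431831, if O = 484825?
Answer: 8363686775/7171849248 ≈ 1.1662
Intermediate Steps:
O/415200 + d(-651)/431831 = 484825/415200 - 651/431831 = 484825*(1/415200) - 651*1/431831 = 19393/16608 - 651/431831 = 8363686775/7171849248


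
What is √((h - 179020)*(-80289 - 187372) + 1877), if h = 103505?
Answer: 2*√5053105573 ≈ 1.4217e+5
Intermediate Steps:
√((h - 179020)*(-80289 - 187372) + 1877) = √((103505 - 179020)*(-80289 - 187372) + 1877) = √(-75515*(-267661) + 1877) = √(20212420415 + 1877) = √20212422292 = 2*√5053105573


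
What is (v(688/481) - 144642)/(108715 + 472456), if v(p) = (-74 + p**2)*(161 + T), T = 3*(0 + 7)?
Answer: -2807256854/10343100287 ≈ -0.27141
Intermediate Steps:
T = 21 (T = 3*7 = 21)
v(p) = -13468 + 182*p**2 (v(p) = (-74 + p**2)*(161 + 21) = (-74 + p**2)*182 = -13468 + 182*p**2)
(v(688/481) - 144642)/(108715 + 472456) = ((-13468 + 182*(688/481)**2) - 144642)/(108715 + 472456) = ((-13468 + 182*(688*(1/481))**2) - 144642)/581171 = ((-13468 + 182*(688/481)**2) - 144642)*(1/581171) = ((-13468 + 182*(473344/231361)) - 144642)*(1/581171) = ((-13468 + 6626816/17797) - 144642)*(1/581171) = (-233063180/17797 - 144642)*(1/581171) = -2807256854/17797*1/581171 = -2807256854/10343100287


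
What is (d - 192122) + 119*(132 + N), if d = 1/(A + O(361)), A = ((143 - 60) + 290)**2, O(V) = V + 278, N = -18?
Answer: -24956415007/139768 ≈ -1.7856e+5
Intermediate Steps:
O(V) = 278 + V
A = 139129 (A = (83 + 290)**2 = 373**2 = 139129)
d = 1/139768 (d = 1/(139129 + (278 + 361)) = 1/(139129 + 639) = 1/139768 ≈ 7.1547e-6)
(d - 192122) + 119*(132 + N) = (1/139768 - 192122) + 119*(132 - 18) = -26852507695/139768 + 119*114 = -26852507695/139768 + 13566 = -24956415007/139768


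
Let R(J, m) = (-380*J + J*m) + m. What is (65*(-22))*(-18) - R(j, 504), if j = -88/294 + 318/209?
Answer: 770669428/30723 ≈ 25084.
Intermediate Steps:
j = 37550/30723 (j = -88*1/294 + 318*(1/209) = -44/147 + 318/209 = 37550/30723 ≈ 1.2222)
R(J, m) = m - 380*J + J*m
(65*(-22))*(-18) - R(j, 504) = (65*(-22))*(-18) - (504 - 380*37550/30723 + (37550/30723)*504) = -1430*(-18) - (504 - 751000/1617 + 901200/1463) = 25740 - 1*20140592/30723 = 25740 - 20140592/30723 = 770669428/30723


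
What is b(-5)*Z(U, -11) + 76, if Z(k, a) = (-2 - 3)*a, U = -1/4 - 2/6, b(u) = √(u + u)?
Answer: 76 + 55*I*√10 ≈ 76.0 + 173.93*I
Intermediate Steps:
b(u) = √2*√u (b(u) = √(2*u) = √2*√u)
U = -7/12 (U = -1*¼ - 2*⅙ = -¼ - ⅓ = -7/12 ≈ -0.58333)
Z(k, a) = -5*a
b(-5)*Z(U, -11) + 76 = (√2*√(-5))*(-5*(-11)) + 76 = (√2*(I*√5))*55 + 76 = (I*√10)*55 + 76 = 55*I*√10 + 76 = 76 + 55*I*√10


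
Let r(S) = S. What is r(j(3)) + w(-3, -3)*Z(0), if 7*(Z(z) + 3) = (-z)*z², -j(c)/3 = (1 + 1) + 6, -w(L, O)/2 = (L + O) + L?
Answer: -78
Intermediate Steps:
w(L, O) = -4*L - 2*O (w(L, O) = -2*((L + O) + L) = -2*(O + 2*L) = -4*L - 2*O)
j(c) = -24 (j(c) = -3*((1 + 1) + 6) = -3*(2 + 6) = -3*8 = -24)
Z(z) = -3 - z³/7 (Z(z) = -3 + ((-z)*z²)/7 = -3 + (-z³)/7 = -3 - z³/7)
r(j(3)) + w(-3, -3)*Z(0) = -24 + (-4*(-3) - 2*(-3))*(-3 - ⅐*0³) = -24 + (12 + 6)*(-3 - ⅐*0) = -24 + 18*(-3 + 0) = -24 + 18*(-3) = -24 - 54 = -78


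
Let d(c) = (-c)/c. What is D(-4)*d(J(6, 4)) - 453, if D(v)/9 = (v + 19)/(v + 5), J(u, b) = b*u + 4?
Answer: -588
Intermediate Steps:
J(u, b) = 4 + b*u
D(v) = 9*(19 + v)/(5 + v) (D(v) = 9*((v + 19)/(v + 5)) = 9*((19 + v)/(5 + v)) = 9*(19 + v)/(5 + v))
d(c) = -1
D(-4)*d(J(6, 4)) - 453 = (9*(19 - 4)/(5 - 4))*(-1) - 453 = (9*15/1)*(-1) - 453 = (9*1*15)*(-1) - 453 = 135*(-1) - 453 = -135 - 453 = -588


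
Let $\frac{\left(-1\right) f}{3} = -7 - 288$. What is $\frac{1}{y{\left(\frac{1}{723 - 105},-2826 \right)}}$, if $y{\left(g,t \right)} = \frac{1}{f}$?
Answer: $885$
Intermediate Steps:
$f = 885$ ($f = - 3 \left(-7 - 288\right) = \left(-3\right) \left(-295\right) = 885$)
$y{\left(g,t \right)} = \frac{1}{885}$
$\frac{1}{y{\left(\frac{1}{723 - 105},-2826 \right)}} = \frac{1}{\frac{1}{885}} = 885$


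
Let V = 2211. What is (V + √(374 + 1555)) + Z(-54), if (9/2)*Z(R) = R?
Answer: 2199 + √1929 ≈ 2242.9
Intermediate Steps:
Z(R) = 2*R/9
(V + √(374 + 1555)) + Z(-54) = (2211 + √(374 + 1555)) + (2/9)*(-54) = (2211 + √1929) - 12 = 2199 + √1929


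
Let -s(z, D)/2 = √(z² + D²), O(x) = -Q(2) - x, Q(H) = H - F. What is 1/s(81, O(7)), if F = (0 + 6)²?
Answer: -√10/540 ≈ -0.0058561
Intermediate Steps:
F = 36 (F = 6² = 36)
Q(H) = -36 + H (Q(H) = H - 1*36 = H - 36 = -36 + H)
O(x) = 34 - x (O(x) = -(-36 + 2) - x = -1*(-34) - x = 34 - x)
s(z, D) = -2*√(D² + z²) (s(z, D) = -2*√(z² + D²) = -2*√(D² + z²))
1/s(81, O(7)) = 1/(-2*√((34 - 1*7)² + 81²)) = 1/(-2*√((34 - 7)² + 6561)) = 1/(-2*√(27² + 6561)) = 1/(-2*√(729 + 6561)) = 1/(-54*√10) = -√10/540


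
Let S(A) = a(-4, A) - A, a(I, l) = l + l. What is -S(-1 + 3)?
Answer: -2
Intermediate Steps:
a(I, l) = 2*l
S(A) = A (S(A) = 2*A - A = A)
-S(-1 + 3) = -(-1 + 3) = -1*2 = -2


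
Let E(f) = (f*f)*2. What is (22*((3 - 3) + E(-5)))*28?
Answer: 30800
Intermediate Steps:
E(f) = 2*f² (E(f) = f²*2 = 2*f²)
(22*((3 - 3) + E(-5)))*28 = (22*((3 - 3) + 2*(-5)²))*28 = (22*(0 + 2*25))*28 = (22*(0 + 50))*28 = (22*50)*28 = 1100*28 = 30800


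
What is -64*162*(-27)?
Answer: 279936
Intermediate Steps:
-64*162*(-27) = -10368*(-27) = 279936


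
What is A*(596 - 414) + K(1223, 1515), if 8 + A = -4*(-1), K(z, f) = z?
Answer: 495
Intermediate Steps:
A = -4 (A = -8 - 4*(-1) = -8 + 4 = -4)
A*(596 - 414) + K(1223, 1515) = -4*(596 - 414) + 1223 = -4*182 + 1223 = -728 + 1223 = 495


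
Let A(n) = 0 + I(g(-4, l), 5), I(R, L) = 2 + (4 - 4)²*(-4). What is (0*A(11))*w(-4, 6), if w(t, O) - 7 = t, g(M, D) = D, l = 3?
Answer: 0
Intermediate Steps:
w(t, O) = 7 + t
I(R, L) = 2 (I(R, L) = 2 + 0²*(-4) = 2 + 0*(-4) = 2 + 0 = 2)
A(n) = 2 (A(n) = 0 + 2 = 2)
(0*A(11))*w(-4, 6) = (0*2)*(7 - 4) = 0*3 = 0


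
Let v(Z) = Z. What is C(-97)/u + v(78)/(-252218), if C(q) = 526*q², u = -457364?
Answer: -312074088401/28838858338 ≈ -10.821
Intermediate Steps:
C(-97)/u + v(78)/(-252218) = (526*(-97)²)/(-457364) + 78/(-252218) = (526*9409)*(-1/457364) + 78*(-1/252218) = 4949134*(-1/457364) - 39/126109 = -2474567/228682 - 39/126109 = -312074088401/28838858338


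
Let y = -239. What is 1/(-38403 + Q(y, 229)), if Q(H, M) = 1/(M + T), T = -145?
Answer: -84/3225851 ≈ -2.6040e-5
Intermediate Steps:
Q(H, M) = 1/(-145 + M) (Q(H, M) = 1/(M - 145) = 1/(-145 + M))
1/(-38403 + Q(y, 229)) = 1/(-38403 + 1/(-145 + 229)) = 1/(-38403 + 1/84) = 1/(-3225851/84) = -84/3225851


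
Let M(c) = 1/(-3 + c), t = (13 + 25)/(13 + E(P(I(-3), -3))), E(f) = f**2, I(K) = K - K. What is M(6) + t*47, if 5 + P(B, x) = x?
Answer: 5435/231 ≈ 23.528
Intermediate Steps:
I(K) = 0
P(B, x) = -5 + x
t = 38/77 (t = (13 + 25)/(13 + (-5 - 3)**2) = 38/(13 + (-8)**2) = 38/(13 + 64) = 38/77 ≈ 0.49351)
M(6) + t*47 = 1/(-3 + 6) + (38/77)*47 = 1/3 + 1786/77 = 5435/231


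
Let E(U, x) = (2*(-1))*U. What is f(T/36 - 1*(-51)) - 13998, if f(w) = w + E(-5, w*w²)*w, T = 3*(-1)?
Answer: -161255/12 ≈ -13438.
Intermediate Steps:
T = -3
E(U, x) = -2*U
f(w) = 11*w (f(w) = w + (-2*(-5))*w = w + 10*w = 11*w)
f(T/36 - 1*(-51)) - 13998 = 11*(-3/36 - 1*(-51)) - 13998 = 11*(-3*1/36 + 51) - 13998 = 11*(-1/12 + 51) - 13998 = 11*(611/12) - 13998 = 6721/12 - 13998 = -161255/12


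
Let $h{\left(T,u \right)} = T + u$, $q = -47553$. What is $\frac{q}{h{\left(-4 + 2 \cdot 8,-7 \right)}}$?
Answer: $- \frac{47553}{5} \approx -9510.6$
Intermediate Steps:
$\frac{q}{h{\left(-4 + 2 \cdot 8,-7 \right)}} = - \frac{47553}{\left(-4 + 2 \cdot 8\right) - 7} = - \frac{47553}{\left(-4 + 16\right) - 7} = - \frac{47553}{12 - 7} = - \frac{47553}{5}$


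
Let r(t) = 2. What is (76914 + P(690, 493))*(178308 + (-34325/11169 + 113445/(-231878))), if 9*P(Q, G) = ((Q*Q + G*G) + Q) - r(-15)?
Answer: 652063757019088540363/23308608438 ≈ 2.7975e+10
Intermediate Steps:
P(Q, G) = -2/9 + Q/9 + G²/9 + Q²/9 (P(Q, G) = (((Q*Q + G*G) + Q) - 1*2)/9 = (((Q² + G²) + Q) - 2)/9 = (((G² + Q²) + Q) - 2)/9 = ((Q + G² + Q²) - 2)/9 = (-2 + Q + G² + Q²)/9 = -2/9 + Q/9 + G²/9 + Q²/9)
(76914 + P(690, 493))*(178308 + (-34325/11169 + 113445/(-231878))) = (76914 + (-2/9 + (⅑)*690 + (⅑)*493² + (⅑)*690²))*(178308 + (-34325/11169 + 113445/(-231878))) = (76914 + (-2/9 + 230/3 + (⅑)*243049 + (⅑)*476100))*(178308 + (-34325*1/11169 + 113445*(-1/231878))) = (76914 + (-2/9 + 230/3 + 243049/9 + 52900))*(178308 + (-34325/11169 - 113445/231878)) = (76914 + 719837/9)*(178308 - 9226279555/2589845382) = (1412063/9)*(461780924094101/2589845382) = 652063757019088540363/23308608438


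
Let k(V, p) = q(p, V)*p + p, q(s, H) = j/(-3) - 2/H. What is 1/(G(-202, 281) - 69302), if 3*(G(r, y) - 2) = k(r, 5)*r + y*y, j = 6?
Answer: -3/127939 ≈ -2.3449e-5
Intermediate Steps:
q(s, H) = -2 - 2/H (q(s, H) = 6/(-3) - 2/H = 6*(-⅓) - 2/H = -2 - 2/H)
k(V, p) = p + p*(-2 - 2/V) (k(V, p) = (-2 - 2/V)*p + p = p*(-2 - 2/V) + p = p + p*(-2 - 2/V))
G(r, y) = -4/3 - 5*r/3 + y²/3 (G(r, y) = 2 + ((-1*5*(2 + r)/r)*r + y*y)/3 = 2 + ((-5*(2 + r)/r)*r + y²)/3 = 2 + ((-10 - 5*r) + y²)/3 = 2 + (-10 + y² - 5*r)/3 = 2 + (-10/3 - 5*r/3 + y²/3) = -4/3 - 5*r/3 + y²/3)
1/(G(-202, 281) - 69302) = 1/((-4/3 - 5/3*(-202) + (⅓)*281²) - 69302) = 1/((-4/3 + 1010/3 + (⅓)*78961) - 69302) = 1/((-4/3 + 1010/3 + 78961/3) - 69302) = 1/(79967/3 - 69302) = 1/(-127939/3) = -3/127939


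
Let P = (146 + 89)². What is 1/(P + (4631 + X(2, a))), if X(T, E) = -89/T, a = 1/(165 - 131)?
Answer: 2/119623 ≈ 1.6719e-5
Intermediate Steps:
a = 1/34 ≈ 0.029412
P = 55225 (P = 235² = 55225)
1/(P + (4631 + X(2, a))) = 1/(55225 + (4631 - 89/2)) = 1/(55225 + 9173/2) = 1/(119623/2) = 2/119623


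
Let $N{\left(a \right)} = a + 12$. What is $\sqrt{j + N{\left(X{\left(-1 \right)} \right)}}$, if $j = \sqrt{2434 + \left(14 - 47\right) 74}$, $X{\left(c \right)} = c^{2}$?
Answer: $\sqrt{13 + 2 i \sqrt{2}} \approx 3.6266 + 0.38996 i$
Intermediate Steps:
$N{\left(a \right)} = 12 + a$
$j = 2 i \sqrt{2}$ ($j = \sqrt{2434 - 2442} = \sqrt{-8} = 2 i \sqrt{2} \approx 2.8284 i$)
$\sqrt{j + N{\left(X{\left(-1 \right)} \right)}} = \sqrt{2 i \sqrt{2} + \left(12 + \left(-1\right)^{2}\right)} = \sqrt{2 i \sqrt{2} + \left(12 + 1\right)} = \sqrt{2 i \sqrt{2} + 13} = \sqrt{13 + 2 i \sqrt{2}}$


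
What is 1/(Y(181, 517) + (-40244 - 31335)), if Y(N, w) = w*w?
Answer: 1/195710 ≈ 5.1096e-6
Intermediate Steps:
Y(N, w) = w²
1/(Y(181, 517) + (-40244 - 31335)) = 1/(517² + (-40244 - 31335)) = 1/(267289 - 71579) = 1/195710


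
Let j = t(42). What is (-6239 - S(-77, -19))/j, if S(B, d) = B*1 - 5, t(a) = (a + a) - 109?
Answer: 6157/25 ≈ 246.28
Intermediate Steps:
t(a) = -109 + 2*a (t(a) = 2*a - 109 = -109 + 2*a)
S(B, d) = -5 + B (S(B, d) = B - 5 = -5 + B)
j = -25 (j = -109 + 2*42 = -109 + 84 = -25)
(-6239 - S(-77, -19))/j = (-6239 - (-5 - 77))/(-25) = (-6239 - 1*(-82))*(-1/25) = (-6239 + 82)*(-1/25) = -6157*(-1/25) = 6157/25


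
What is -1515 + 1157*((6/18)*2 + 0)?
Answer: -2231/3 ≈ -743.67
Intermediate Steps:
-1515 + 1157*((6/18)*2 + 0) = -1515 + 1157*((6*(1/18))*2 + 0) = -1515 + 1157*((⅓)*2 + 0) = -1515 + 1157*(⅔ + 0) = -1515 + 1157*(⅔) = -1515 + 2314/3 = -2231/3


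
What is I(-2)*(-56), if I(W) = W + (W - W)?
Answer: 112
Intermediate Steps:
I(W) = W (I(W) = W + 0 = W)
I(-2)*(-56) = -2*(-56) = 112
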